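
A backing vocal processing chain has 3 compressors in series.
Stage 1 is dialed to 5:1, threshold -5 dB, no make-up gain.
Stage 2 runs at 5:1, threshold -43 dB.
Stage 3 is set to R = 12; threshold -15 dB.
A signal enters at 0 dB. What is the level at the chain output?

-35.2 dB

Stage 1: overshoot 5 dB → 5/5 = 1 dB → -4 dB.
Stage 2: 39 dB above -43 dB, reduced 5:1 to 7.8 dB above → -35.2 dB.
Stage 3: -35.2 dB is at or below the -15 dB threshold — no compression; output -35.2 dB.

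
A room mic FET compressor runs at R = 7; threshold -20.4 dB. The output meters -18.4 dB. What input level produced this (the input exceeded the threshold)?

The compressed level sits -18.4 − (-20.4) = 2 dB over threshold.
Input overshoot = R × output overshoot = 14 dB → input = -20.4 + 14 = -6.4 dB.

-6.4 dB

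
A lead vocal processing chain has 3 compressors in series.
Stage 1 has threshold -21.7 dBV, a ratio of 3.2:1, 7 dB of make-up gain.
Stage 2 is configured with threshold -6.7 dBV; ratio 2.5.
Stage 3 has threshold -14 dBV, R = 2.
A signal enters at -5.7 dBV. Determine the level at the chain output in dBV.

-11.85 dBV

Stage 1: 16 dB above -21.7 dBV, reduced 3.2:1 to 5 dB above → -16.7 dBV; +7 dB make-up → -9.7 dBV.
Stage 2: below threshold (-9.7 ≤ -6.7); passes unchanged; output -9.7 dBV.
Stage 3: -9.7 dBV is 4.3 dB over -14 dBV; at 2:1 that becomes 2.15 dB over, giving -11.85 dBV.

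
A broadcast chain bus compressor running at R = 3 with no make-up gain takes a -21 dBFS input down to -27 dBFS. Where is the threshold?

Gain reduction = -21 − (-27) = 6 dB; output overshoot = GR / (R − 1) = 6 / 2 = 3 dB.
Threshold = output − output overshoot = -27 − 3 = -30 dBFS.

-30 dBFS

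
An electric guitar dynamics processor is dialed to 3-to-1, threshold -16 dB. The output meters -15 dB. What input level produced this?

That's 1 dB above the -16 dB threshold.
Undo the ratio: input overshoot = 1 × 3 = 3 dB, giving input = -13 dB.

-13 dB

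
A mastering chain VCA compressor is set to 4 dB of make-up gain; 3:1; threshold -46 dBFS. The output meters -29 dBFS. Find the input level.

-7 dBFS

Remove make-up: -29 − 4 = -33 dBFS.
That's 13 dB above the -46 dBFS threshold.
Input overshoot = R × output overshoot = 39 dB → input = -46 + 39 = -7 dBFS.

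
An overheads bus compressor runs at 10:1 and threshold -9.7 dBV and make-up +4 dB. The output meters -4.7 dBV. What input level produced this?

Before make-up, the level was -4.7 − 4 = -8.7 dBV.
Post-compression overshoot = -8.7 − (-9.7) = 1 dB.
Undo the ratio: input overshoot = 1 × 10 = 10 dB, giving input = 0.3 dBV.

0.3 dBV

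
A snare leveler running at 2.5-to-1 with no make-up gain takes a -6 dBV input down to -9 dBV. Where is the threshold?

-11 dBV

Gain reduction = -6 − (-9) = 3 dB; output overshoot = GR / (R − 1) = 3 / 1.5 = 2 dB.
Threshold = output − output overshoot = -9 − 2 = -11 dBV.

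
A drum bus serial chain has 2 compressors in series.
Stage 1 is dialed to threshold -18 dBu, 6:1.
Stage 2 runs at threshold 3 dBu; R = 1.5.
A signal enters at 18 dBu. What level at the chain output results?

Stage 1: overshoot 36 dB → 36/6 = 6 dB → -12 dBu.
Stage 2: -12 dBu ≤ 3 dBu, so stage 2 doesn't engage; output -12 dBu.

-12 dBu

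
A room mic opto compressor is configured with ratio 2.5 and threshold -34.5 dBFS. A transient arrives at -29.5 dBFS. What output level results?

-29.5 dBFS sits 5 dB over threshold.
At 2.5:1 the overshoot is divided by 2.5, leaving 2 dB above threshold.
That puts the output at -32.5 dBFS.

-32.5 dBFS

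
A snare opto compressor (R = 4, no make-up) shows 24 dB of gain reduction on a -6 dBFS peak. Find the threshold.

-38 dBFS

Gain reduction = -6 − (-30) = 24 dB; output overshoot = GR / (R − 1) = 24 / 3 = 8 dB.
Threshold = output − output overshoot = -30 − 8 = -38 dBFS.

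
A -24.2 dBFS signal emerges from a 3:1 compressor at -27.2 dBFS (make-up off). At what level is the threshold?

-28.7 dBFS

Let T be the threshold. Output overshoot = (input overshoot)/R, so -27.2 − T = (-24.2 − T)/3.
3·(-27.2 − T) = -24.2 − T → 2·T = -81.6 − (-24.2) = -57.4.
T = -57.4/2 = -28.7 dBFS.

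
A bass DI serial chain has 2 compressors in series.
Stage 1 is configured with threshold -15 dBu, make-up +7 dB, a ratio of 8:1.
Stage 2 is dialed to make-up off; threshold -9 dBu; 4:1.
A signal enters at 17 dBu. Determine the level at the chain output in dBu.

Stage 1: 17 dBu is 32 dB over -15 dBu; at 8:1 that becomes 4 dB over, giving -11 dBu; +7 dB make-up → -4 dBu.
Stage 2: overshoot 5 dB → 5/4 = 1.25 dB → -7.75 dBu.

-7.75 dBu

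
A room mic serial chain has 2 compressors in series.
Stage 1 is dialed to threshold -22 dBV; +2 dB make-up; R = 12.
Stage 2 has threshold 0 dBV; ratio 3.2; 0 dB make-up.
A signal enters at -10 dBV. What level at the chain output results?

-19 dBV

Stage 1: overshoot 12 dB → 12/12 = 1 dB → -21 dBV; +2 dB make-up → -19 dBV.
Stage 2: -19 dBV ≤ 0 dBV, so stage 2 doesn't engage; output -19 dBV.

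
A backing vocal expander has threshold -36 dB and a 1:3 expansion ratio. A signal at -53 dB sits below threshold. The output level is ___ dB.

-87 dB

Below threshold, a 1:3 expander applies gain = (3−1)×(T − x) of attenuation.
(3−1) × 17 = 34 dB, so output = -53 − 34 = -87 dB.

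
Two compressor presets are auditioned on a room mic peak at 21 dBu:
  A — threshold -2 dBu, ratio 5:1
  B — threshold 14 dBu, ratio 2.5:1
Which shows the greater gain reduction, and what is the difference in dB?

A, by 14.2 dB

A: 23 dB over, compressed to 4.6 dB over, so 18.4 dB of GR.
B: 7 dB over, compressed to 2.8 dB over, so 4.2 dB of GR.
A applies 14.2 dB more gain reduction.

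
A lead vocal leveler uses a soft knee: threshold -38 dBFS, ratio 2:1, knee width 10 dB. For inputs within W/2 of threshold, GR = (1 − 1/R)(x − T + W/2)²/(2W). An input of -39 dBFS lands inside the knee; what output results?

-39.4 dBFS

x − T + W/2 = -39 − (-38) + 5 = 4.
GR = (1 − 1/2) × 4² / 20 = 0.5 × 16 / 20 = 0.4 dB.
Output = -39 − 0.4 = -39.4 dBFS.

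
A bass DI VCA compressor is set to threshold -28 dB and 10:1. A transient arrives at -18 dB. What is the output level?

-27 dB

Overshoot: -18 − (-28) = 10 dB.
At 10:1 the overshoot is divided by 10, leaving 1 dB above threshold.
Output = -28 + 1 = -27 dB.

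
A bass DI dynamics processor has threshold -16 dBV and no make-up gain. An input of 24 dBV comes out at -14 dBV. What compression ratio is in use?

Input overshoot = 24 − (-16) = 40 dB; output overshoot = -14 − (-16) = 2 dB.
Ratio = 40 / 2 = 20.

20:1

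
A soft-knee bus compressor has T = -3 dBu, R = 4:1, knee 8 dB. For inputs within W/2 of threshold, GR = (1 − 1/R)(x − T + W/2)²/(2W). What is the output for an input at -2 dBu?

x − T + W/2 = -2 − (-3) + 4 = 5.
GR = (1 − 1/4) × 5² / 16 = 0.75 × 25 / 16 = 1.171875 dB.
Output = -2 − 1.171875 = -3.171875 dBu.

-3.171875 dBu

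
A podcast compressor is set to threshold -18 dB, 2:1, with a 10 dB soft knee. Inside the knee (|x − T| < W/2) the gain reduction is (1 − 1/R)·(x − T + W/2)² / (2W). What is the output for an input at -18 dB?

-18.625 dB

x − T + W/2 = -18 − (-18) + 5 = 5.
GR = (1 − 1/2) × 5² / 20 = 0.5 × 25 / 20 = 0.625 dB.
Output = -18 − 0.625 = -18.625 dB.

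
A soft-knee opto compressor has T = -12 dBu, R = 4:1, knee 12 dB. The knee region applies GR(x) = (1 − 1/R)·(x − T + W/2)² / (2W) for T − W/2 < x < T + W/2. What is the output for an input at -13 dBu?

x − T + W/2 = -13 − (-12) + 6 = 5.
GR = (1 − 1/4) × 5² / 24 = 0.75 × 25 / 24 = 0.78125 dB.
Output = -13 − 0.78125 = -13.78125 dBu.

-13.78125 dBu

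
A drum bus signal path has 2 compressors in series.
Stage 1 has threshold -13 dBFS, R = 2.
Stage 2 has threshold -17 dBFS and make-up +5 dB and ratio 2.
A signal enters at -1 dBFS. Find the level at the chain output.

-7 dBFS

Stage 1: overshoot 12 dB → 12/2 = 6 dB → -7 dBFS.
Stage 2: overshoot 10 dB → 10/2 = 5 dB → -12 dBFS; +5 dB make-up → -7 dBFS.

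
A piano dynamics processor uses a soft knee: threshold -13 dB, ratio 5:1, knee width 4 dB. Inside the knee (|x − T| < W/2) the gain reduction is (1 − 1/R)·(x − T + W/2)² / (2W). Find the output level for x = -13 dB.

-13.4 dB

x − T + W/2 = -13 − (-13) + 2 = 2.
GR = (1 − 1/5) × 2² / 8 = 0.8 × 4 / 8 = 0.4 dB.
Output = -13 − 0.4 = -13.4 dB.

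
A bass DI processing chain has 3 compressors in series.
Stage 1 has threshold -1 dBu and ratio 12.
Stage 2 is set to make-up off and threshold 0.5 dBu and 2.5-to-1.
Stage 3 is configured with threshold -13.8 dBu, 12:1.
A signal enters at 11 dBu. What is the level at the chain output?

-12.65 dBu

Stage 1: 11 dBu is 12 dB over -1 dBu; at 12:1 that becomes 1 dB over, giving 0 dBu.
Stage 2: 0 dBu is at or below the 0.5 dBu threshold — no compression; output 0 dBu.
Stage 3: 13.8 dB above -13.8 dBu, reduced 12:1 to 1.15 dB above → -12.65 dBu.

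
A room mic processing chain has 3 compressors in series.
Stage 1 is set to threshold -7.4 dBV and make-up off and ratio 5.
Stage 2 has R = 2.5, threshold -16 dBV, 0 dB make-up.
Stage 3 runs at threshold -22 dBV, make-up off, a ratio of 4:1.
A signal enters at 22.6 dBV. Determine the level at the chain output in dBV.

Stage 1: 22.6 dBV is 30 dB over -7.4 dBV; at 5:1 that becomes 6 dB over, giving -1.4 dBV.
Stage 2: overshoot 14.6 dB → 14.6/2.5 = 5.84 dB → -10.16 dBV.
Stage 3: -10.16 dBV is 11.84 dB over -22 dBV; at 4:1 that becomes 2.96 dB over, giving -19.04 dBV.

-19.04 dBV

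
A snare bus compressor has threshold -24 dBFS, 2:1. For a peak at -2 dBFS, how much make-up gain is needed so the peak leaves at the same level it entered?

11 dB

Without make-up, output = threshold + overshoot/2 = -24 + 11 = -13 dBFS.
Gap to target: 11 dB.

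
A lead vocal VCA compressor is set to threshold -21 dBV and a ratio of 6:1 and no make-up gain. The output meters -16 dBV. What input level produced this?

9 dBV

Post-compression overshoot = -16 − (-21) = 5 dB.
Input overshoot = R × output overshoot = 30 dB → input = -21 + 30 = 9 dBV.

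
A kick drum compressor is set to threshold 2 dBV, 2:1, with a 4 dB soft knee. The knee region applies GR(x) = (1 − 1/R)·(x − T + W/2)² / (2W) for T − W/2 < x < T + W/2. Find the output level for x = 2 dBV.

x − T + W/2 = 2 − 2 + 2 = 2.
GR = (1 − 1/2) × 2² / 8 = 0.5 × 4 / 8 = 0.25 dB.
Output = 2 − 0.25 = 1.75 dBV.

1.75 dBV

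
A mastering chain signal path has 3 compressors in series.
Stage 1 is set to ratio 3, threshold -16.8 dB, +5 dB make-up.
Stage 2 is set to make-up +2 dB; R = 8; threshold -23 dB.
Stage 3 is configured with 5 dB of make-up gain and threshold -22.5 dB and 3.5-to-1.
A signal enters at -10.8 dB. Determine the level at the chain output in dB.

Stage 1: 6 dB above -16.8 dB, reduced 3:1 to 2 dB above → -14.8 dB; +5 dB make-up → -9.8 dB.
Stage 2: 13.2 dB above -23 dB, reduced 8:1 to 1.65 dB above → -21.35 dB; +2 dB make-up → -19.35 dB.
Stage 3: -19.35 dB is 3.15 dB over -22.5 dB; at 3.5:1 that becomes 0.9 dB over, giving -21.6 dB; +5 dB make-up → -16.6 dB.

-16.6 dB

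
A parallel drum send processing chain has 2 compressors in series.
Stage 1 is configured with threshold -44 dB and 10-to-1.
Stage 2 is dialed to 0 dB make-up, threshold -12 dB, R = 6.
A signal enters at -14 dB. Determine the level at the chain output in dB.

Stage 1: overshoot 30 dB → 30/10 = 3 dB → -41 dB.
Stage 2: -41 dB is at or below the -12 dB threshold — no compression; output -41 dB.

-41 dB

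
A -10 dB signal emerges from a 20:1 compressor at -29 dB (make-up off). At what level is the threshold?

-30 dB

Let T be the threshold. Output overshoot = (input overshoot)/R, so -29 − T = (-10 − T)/20.
20·(-29 − T) = -10 − T → 19·T = -580 − (-10) = -570.
T = -570/19 = -30 dB.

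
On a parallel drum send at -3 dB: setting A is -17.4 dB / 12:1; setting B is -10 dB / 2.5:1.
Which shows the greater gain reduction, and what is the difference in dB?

A: 14.4 dB over, compressed to 1.2 dB over, so 13.2 dB of GR.
B: 7 dB over, compressed to 2.8 dB over, so 4.2 dB of GR.
A applies 9 dB more gain reduction.

A, by 9 dB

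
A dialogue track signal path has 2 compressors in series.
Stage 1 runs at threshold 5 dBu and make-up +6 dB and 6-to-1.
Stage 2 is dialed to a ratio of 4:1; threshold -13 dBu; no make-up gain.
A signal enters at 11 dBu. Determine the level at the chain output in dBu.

Stage 1: overshoot 6 dB → 6/6 = 1 dB → 6 dBu; +6 dB make-up → 12 dBu.
Stage 2: 12 dBu is 25 dB over -13 dBu; at 4:1 that becomes 6.25 dB over, giving -6.75 dBu.

-6.75 dBu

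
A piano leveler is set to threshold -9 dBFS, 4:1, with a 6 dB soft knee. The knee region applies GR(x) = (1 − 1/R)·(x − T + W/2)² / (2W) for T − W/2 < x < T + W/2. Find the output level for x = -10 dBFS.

-10.25 dBFS

x − T + W/2 = -10 − (-9) + 3 = 2.
GR = (1 − 1/4) × 2² / 12 = 0.75 × 4 / 12 = 0.25 dB.
Output = -10 − 0.25 = -10.25 dBFS.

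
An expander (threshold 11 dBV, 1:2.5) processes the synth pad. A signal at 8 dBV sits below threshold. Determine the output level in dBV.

3.5 dBV

Below threshold, a 1:2.5 expander applies gain = (2.5−1)×(T − x) of attenuation.
(2.5−1) × 3 = 4.5 dB, so output = 8 − 4.5 = 3.5 dBV.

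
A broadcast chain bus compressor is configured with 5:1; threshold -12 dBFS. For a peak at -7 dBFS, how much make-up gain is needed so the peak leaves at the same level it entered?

4 dB

Overshoot 5 dB → 5/5 = 1 dB after compression, so the compressed level is -12 + 1 = -11 dBFS.
Make-up = target − compressed = -7 − (-11) = 4 dB.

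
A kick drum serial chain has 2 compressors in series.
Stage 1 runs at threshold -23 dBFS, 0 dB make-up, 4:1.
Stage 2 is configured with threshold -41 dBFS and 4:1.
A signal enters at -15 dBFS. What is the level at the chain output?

Stage 1: -15 dBFS is 8 dB over -23 dBFS; at 4:1 that becomes 2 dB over, giving -21 dBFS.
Stage 2: overshoot 20 dB → 20/4 = 5 dB → -36 dBFS.

-36 dBFS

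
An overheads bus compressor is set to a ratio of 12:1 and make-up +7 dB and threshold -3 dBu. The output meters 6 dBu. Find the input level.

21 dBu

Stripping the +7 dB make-up gives -1 dBu at the gain stage.
That's 2 dB above the -3 dBu threshold.
Input overshoot = R × output overshoot = 24 dB → input = -3 + 24 = 21 dBu.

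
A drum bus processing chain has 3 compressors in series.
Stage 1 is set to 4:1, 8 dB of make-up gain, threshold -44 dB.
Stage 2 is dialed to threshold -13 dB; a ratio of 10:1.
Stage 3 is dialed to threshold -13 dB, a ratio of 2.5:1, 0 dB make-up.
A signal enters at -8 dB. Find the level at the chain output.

-27 dB

Stage 1: 36 dB above -44 dB, reduced 4:1 to 9 dB above → -35 dB; +8 dB make-up → -27 dB.
Stage 2: -27 dB is at or below the -13 dB threshold — no compression; output -27 dB.
Stage 3: -27 dB is at or below the -13 dB threshold — no compression; output -27 dB.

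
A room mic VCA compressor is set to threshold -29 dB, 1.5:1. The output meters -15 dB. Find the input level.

Post-compression overshoot = -15 − (-29) = 14 dB.
Before 1.5:1 compression the overshoot was 14 × 1.5 = 21 dB, so input = -29 + 21 = -8 dB.

-8 dB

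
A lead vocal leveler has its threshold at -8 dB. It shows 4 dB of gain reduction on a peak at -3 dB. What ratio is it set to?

5:1

Input overshoot = -3 − (-8) = 5 dB.
Output overshoot = 5 − 4 = 1 dB.
Ratio = input overshoot / output overshoot = 5 / 1 = 5.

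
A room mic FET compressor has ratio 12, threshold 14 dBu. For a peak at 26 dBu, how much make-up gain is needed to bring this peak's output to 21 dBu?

The peak compresses to 14 + 12/12 = 15 dBu.
To reach 21 dBu requires 21 − 15 = 6 dB of make-up.

6 dB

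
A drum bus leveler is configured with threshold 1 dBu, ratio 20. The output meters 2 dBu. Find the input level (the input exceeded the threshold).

21 dBu

Post-compression overshoot = 2 − 1 = 1 dB.
Before 20:1 compression the overshoot was 1 × 20 = 20 dB, so input = 1 + 20 = 21 dBu.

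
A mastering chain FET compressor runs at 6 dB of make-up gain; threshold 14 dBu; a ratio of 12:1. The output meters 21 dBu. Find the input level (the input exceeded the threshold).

26 dBu

Remove make-up: 21 − 6 = 15 dBu.
Post-compression overshoot = 15 − 14 = 1 dB.
Before 12:1 compression the overshoot was 1 × 12 = 12 dB, so input = 14 + 12 = 26 dBu.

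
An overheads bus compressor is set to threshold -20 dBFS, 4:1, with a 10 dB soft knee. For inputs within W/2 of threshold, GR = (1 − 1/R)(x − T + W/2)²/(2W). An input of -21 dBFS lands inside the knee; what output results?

-21.6 dBFS

x − T + W/2 = -21 − (-20) + 5 = 4.
GR = (1 − 1/4) × 4² / 20 = 0.75 × 16 / 20 = 0.6 dB.
Output = -21 − 0.6 = -21.6 dBFS.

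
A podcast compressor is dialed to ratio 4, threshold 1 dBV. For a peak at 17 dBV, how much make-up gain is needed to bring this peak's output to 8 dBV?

Without make-up, output = threshold + overshoot/4 = 1 + 4 = 5 dBV.
Gap to target: 3 dB.

3 dB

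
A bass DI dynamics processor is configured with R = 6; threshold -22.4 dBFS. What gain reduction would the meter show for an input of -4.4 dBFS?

The signal is 18 dB above threshold.
A 6:1 ratio leaves 3 dB of that excess.
GR = overshoot in − overshoot out = 18 − 3 = 15 dB.

15 dB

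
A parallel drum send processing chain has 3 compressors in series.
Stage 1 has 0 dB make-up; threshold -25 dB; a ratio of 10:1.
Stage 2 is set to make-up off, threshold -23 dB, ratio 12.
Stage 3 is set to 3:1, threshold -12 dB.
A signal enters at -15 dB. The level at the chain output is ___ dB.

-24 dB

Stage 1: 10 dB above -25 dB, reduced 10:1 to 1 dB above → -24 dB.
Stage 2: -24 dB ≤ -23 dB, so stage 2 doesn't engage; output -24 dB.
Stage 3: -24 dB is at or below the -12 dB threshold — no compression; output -24 dB.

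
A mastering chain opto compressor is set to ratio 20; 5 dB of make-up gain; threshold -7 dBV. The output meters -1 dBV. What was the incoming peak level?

13 dBV

Stripping the +5 dB make-up gives -6 dBV at the gain stage.
The compressed level sits -6 − (-7) = 1 dB over threshold.
Input overshoot = R × output overshoot = 20 dB → input = -7 + 20 = 13 dBV.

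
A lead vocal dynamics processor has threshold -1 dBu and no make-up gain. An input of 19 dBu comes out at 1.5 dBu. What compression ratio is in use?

Input overshoot = 19 − (-1) = 20 dB; output overshoot = 1.5 − (-1) = 2.5 dB.
Ratio = 20 / 2.5 = 8.

8:1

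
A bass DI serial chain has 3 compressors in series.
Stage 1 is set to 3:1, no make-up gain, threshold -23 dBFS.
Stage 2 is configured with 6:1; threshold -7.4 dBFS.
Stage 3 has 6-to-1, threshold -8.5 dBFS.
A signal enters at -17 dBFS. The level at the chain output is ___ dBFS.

-21 dBFS

Stage 1: -17 dBFS is 6 dB over -23 dBFS; at 3:1 that becomes 2 dB over, giving -21 dBFS.
Stage 2: below threshold (-21 ≤ -7.4); passes unchanged; output -21 dBFS.
Stage 3: below threshold (-21 ≤ -8.5); passes unchanged; output -21 dBFS.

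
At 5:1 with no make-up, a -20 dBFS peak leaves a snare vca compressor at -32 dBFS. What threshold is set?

Gain reduction = -20 − (-32) = 12 dB; output overshoot = GR / (R − 1) = 12 / 4 = 3 dB.
Threshold = output − output overshoot = -32 − 3 = -35 dBFS.

-35 dBFS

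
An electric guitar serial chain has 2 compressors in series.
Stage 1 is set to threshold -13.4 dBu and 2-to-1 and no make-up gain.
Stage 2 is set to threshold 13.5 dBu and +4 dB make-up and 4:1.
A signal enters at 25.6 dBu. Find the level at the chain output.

10.1 dBu

Stage 1: overshoot 39 dB → 39/2 = 19.5 dB → 6.1 dBu.
Stage 2: 6.1 dBu is at or below the 13.5 dBu threshold — no compression; make-up brings it to 10.1 dBu.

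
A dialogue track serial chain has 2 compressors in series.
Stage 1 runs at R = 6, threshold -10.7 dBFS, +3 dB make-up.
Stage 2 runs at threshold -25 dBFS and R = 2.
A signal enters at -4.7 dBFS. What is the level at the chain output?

Stage 1: -4.7 dBFS is 6 dB over -10.7 dBFS; at 6:1 that becomes 1 dB over, giving -9.7 dBFS; +3 dB make-up → -6.7 dBFS.
Stage 2: -6.7 dBFS is 18.3 dB over -25 dBFS; at 2:1 that becomes 9.15 dB over, giving -15.85 dBFS.

-15.85 dBFS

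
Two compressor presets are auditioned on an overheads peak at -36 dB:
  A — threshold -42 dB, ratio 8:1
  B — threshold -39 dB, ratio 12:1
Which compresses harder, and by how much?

A, by 2.5 dB

A: 6 dB over, compressed to 0.75 dB over, so 5.25 dB of GR.
B: 3 dB over, compressed to 0.25 dB over, so 2.75 dB of GR.
Difference: 2.5 dB in favour of A.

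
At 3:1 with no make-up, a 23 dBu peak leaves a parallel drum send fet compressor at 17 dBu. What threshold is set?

Input is 9 dB above T (since output overshoot × R = input overshoot: (17 − T)·3 = 23 − T gives T = 14 dBu).
Check: 14 + (23 − 14)/3 = 14 + 3 = 17 dBu. ✓

14 dBu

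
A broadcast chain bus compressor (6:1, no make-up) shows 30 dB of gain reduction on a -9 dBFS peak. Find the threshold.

Let T be the threshold. Output overshoot = (input overshoot)/R, so -39 − T = (-9 − T)/6.
6·(-39 − T) = -9 − T → 5·T = -234 − (-9) = -225.
T = -225/5 = -45 dBFS.

-45 dBFS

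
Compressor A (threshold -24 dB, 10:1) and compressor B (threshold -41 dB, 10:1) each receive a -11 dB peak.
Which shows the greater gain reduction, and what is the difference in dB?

A: overshoot 13 dB → output overshoot 1.3 dB → GR 11.7 dB.
B: overshoot 30 dB → output overshoot 3 dB → GR 27 dB.
Difference: 15.3 dB in favour of B.

B, by 15.3 dB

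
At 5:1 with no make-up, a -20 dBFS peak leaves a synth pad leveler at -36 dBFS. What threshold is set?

Let T be the threshold. Output overshoot = (input overshoot)/R, so -36 − T = (-20 − T)/5.
5·(-36 − T) = -20 − T → 4·T = -180 − (-20) = -160.
T = -160/4 = -40 dBFS.

-40 dBFS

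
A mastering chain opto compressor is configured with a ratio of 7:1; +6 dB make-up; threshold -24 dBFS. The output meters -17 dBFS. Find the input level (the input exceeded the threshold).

Before make-up, the level was -17 − 6 = -23 dBFS.
The compressed level sits -23 − (-24) = 1 dB over threshold.
Input overshoot = R × output overshoot = 7 dB → input = -24 + 7 = -17 dBFS.

-17 dBFS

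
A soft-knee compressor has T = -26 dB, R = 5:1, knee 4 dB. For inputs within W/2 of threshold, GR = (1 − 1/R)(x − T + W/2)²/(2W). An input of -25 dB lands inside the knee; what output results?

x − T + W/2 = -25 − (-26) + 2 = 3.
GR = (1 − 1/5) × 3² / 8 = 0.8 × 9 / 8 = 0.9 dB.
Output = -25 − 0.9 = -25.9 dB.

-25.9 dB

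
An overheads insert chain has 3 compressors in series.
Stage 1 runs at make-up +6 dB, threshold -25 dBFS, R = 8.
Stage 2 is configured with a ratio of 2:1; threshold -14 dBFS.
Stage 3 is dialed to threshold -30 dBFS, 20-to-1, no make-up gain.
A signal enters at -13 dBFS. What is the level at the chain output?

Stage 1: overshoot 12 dB → 12/8 = 1.5 dB → -23.5 dBFS; +6 dB make-up → -17.5 dBFS.
Stage 2: below threshold (-17.5 ≤ -14); passes unchanged; output -17.5 dBFS.
Stage 3: 12.5 dB above -30 dBFS, reduced 20:1 to 0.625 dB above → -29.375 dBFS.

-29.375 dBFS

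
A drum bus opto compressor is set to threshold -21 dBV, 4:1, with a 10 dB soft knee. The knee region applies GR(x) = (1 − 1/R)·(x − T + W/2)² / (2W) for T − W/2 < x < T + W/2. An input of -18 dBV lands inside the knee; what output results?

x − T + W/2 = -18 − (-21) + 5 = 8.
GR = (1 − 1/4) × 8² / 20 = 0.75 × 64 / 20 = 2.4 dB.
Output = -18 − 2.4 = -20.4 dBV.

-20.4 dBV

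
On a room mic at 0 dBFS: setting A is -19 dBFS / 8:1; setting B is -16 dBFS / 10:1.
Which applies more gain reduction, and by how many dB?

A, by 2.225 dB

A: overshoot 19 dB → output overshoot 2.375 dB → GR 16.625 dB.
B: overshoot 16 dB → output overshoot 1.6 dB → GR 14.4 dB.
A applies 2.225 dB more gain reduction.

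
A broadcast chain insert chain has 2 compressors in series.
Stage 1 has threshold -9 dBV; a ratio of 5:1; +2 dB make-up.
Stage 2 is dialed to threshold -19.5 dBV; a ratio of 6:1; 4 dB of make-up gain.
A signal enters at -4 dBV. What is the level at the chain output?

-13.25 dBV

Stage 1: 5 dB above -9 dBV, reduced 5:1 to 1 dB above → -8 dBV; +2 dB make-up → -6 dBV.
Stage 2: overshoot 13.5 dB → 13.5/6 = 2.25 dB → -17.25 dBV; +4 dB make-up → -13.25 dBV.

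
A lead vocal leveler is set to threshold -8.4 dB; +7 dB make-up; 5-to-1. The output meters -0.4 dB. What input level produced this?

-3.4 dB

Before make-up, the level was -0.4 − 7 = -7.4 dB.
The compressed level sits -7.4 − (-8.4) = 1 dB over threshold.
Before 5:1 compression the overshoot was 1 × 5 = 5 dB, so input = -8.4 + 5 = -3.4 dB.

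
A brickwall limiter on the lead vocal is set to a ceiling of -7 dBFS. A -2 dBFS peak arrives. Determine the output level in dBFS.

-7 dBFS

The limiter clamps the peak to its -7 dBFS ceiling.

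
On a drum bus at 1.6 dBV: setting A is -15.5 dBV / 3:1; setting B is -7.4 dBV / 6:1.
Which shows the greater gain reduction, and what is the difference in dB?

A: overshoot 17.1 dB → output overshoot 5.7 dB → GR 11.4 dB.
B: overshoot 9 dB → output overshoot 1.5 dB → GR 7.5 dB.
A reduces 3.9 dB more.

A, by 3.9 dB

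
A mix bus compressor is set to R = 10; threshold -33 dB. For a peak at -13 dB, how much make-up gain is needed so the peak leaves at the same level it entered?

18 dB

The peak compresses to -33 + 20/10 = -31 dB.
To reach -13 dB requires -13 − (-31) = 18 dB of make-up.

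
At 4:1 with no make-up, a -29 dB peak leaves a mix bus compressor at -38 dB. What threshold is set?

Input is 12 dB above T (since output overshoot × R = input overshoot: (-38 − T)·4 = -29 − T gives T = -41 dB).
Check: -41 + (-29 − (-41))/4 = -41 + 3 = -38 dB. ✓

-41 dB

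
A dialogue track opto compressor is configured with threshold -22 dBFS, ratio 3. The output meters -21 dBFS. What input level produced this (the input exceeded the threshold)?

That's 1 dB above the -22 dBFS threshold.
Input overshoot = R × output overshoot = 3 dB → input = -22 + 3 = -19 dBFS.

-19 dBFS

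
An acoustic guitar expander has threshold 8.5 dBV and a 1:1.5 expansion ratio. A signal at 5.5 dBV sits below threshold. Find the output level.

4 dBV

Below threshold, a 1:1.5 expander applies gain = (1.5−1)×(T − x) of attenuation.
(1.5−1) × 3 = 1.5 dB, so output = 5.5 − 1.5 = 4 dBV.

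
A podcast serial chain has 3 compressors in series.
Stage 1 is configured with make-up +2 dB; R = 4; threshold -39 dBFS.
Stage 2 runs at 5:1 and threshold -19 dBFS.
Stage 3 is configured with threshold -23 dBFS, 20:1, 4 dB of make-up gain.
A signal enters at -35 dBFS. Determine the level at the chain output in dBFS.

Stage 1: -35 dBFS is 4 dB over -39 dBFS; at 4:1 that becomes 1 dB over, giving -38 dBFS; +2 dB make-up → -36 dBFS.
Stage 2: -36 dBFS is at or below the -19 dBFS threshold — no compression; output -36 dBFS.
Stage 3: -36 dBFS ≤ -23 dBFS, so stage 3 doesn't engage; make-up brings it to -32 dBFS.

-32 dBFS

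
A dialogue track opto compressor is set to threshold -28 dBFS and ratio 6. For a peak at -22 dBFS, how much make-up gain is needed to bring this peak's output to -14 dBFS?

Without make-up, output = threshold + overshoot/6 = -28 + 1 = -27 dBFS.
Gap to target: 13 dB.

13 dB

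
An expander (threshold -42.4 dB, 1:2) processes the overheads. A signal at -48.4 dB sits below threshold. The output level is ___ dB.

-54.4 dB

Undershoot = (-42.4) − (-48.4) = 6 dB.
At 1:2, that expands to 12 dB under threshold.
Output = -42.4 − 12 = -54.4 dB.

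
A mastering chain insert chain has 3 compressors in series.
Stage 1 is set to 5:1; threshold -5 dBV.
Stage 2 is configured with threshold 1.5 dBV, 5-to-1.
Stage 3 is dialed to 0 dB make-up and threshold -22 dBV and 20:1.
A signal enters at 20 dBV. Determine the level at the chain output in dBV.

Stage 1: 25 dB above -5 dBV, reduced 5:1 to 5 dB above → 0 dBV.
Stage 2: below threshold (0 ≤ 1.5); passes unchanged; output 0 dBV.
Stage 3: 22 dB above -22 dBV, reduced 20:1 to 1.1 dB above → -20.9 dBV.

-20.9 dBV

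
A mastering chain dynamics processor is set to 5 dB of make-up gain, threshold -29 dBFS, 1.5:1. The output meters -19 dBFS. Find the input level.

Stripping the +5 dB make-up gives -24 dBFS at the gain stage.
The compressed level sits -24 − (-29) = 5 dB over threshold.
Before 1.5:1 compression the overshoot was 5 × 1.5 = 7.5 dB, so input = -29 + 7.5 = -21.5 dBFS.

-21.5 dBFS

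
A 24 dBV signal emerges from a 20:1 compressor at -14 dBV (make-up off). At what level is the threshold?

-16 dBV

Gain reduction = 24 − (-14) = 38 dB; output overshoot = GR / (R − 1) = 38 / 19 = 2 dB.
Threshold = output − output overshoot = -14 − 2 = -16 dBV.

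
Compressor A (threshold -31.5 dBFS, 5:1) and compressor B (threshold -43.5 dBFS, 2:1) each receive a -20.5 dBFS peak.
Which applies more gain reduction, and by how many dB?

B, by 2.7 dB

A: 11 dB over, compressed to 2.2 dB over, so 8.8 dB of GR.
B: 23 dB over, compressed to 11.5 dB over, so 11.5 dB of GR.
B applies 2.7 dB more gain reduction.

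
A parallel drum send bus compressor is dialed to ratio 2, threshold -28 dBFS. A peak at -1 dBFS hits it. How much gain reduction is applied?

13.5 dB

The signal is 27 dB above threshold.
At 2:1, output sits 27/2 = 13.5 dB above threshold.
So the signal is attenuated by 27 − 13.5 = 13.5 dB.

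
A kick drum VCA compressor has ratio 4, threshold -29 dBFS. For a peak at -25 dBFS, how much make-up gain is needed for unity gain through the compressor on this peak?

Overshoot 4 dB → 4/4 = 1 dB after compression, so the compressed level is -29 + 1 = -28 dBFS.
Make-up = target − compressed = -25 − (-28) = 3 dB.

3 dB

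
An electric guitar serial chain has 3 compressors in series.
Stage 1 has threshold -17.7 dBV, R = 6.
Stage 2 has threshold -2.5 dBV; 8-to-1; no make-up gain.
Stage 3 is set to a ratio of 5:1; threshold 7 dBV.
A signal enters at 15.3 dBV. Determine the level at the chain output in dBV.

Stage 1: 33 dB above -17.7 dBV, reduced 6:1 to 5.5 dB above → -12.2 dBV.
Stage 2: below threshold (-12.2 ≤ -2.5); passes unchanged; output -12.2 dBV.
Stage 3: -12.2 dBV is at or below the 7 dBV threshold — no compression; output -12.2 dBV.

-12.2 dBV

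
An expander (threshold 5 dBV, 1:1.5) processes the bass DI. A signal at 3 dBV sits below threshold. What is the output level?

Below threshold, a 1:1.5 expander applies gain = (1.5−1)×(T − x) of attenuation.
(1.5−1) × 2 = 1 dB, so output = 3 − 1 = 2 dBV.

2 dBV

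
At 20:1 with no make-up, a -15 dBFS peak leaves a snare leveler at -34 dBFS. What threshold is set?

Input is 20 dB above T (since output overshoot × R = input overshoot: (-34 − T)·20 = -15 − T gives T = -35 dBFS).
Check: -35 + (-15 − (-35))/20 = -35 + 1 = -34 dBFS. ✓

-35 dBFS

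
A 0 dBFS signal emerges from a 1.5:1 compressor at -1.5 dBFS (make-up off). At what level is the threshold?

-4.5 dBFS

Let T be the threshold. Output overshoot = (input overshoot)/R, so -1.5 − T = (0 − T)/1.5.
1.5·(-1.5 − T) = 0 − T → 0.5·T = -2.25 − 0 = -2.25.
T = -2.25/0.5 = -4.5 dBFS.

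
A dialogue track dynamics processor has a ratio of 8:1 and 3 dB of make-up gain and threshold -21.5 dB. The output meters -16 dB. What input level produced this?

Remove make-up: -16 − 3 = -19 dB.
The compressed level sits -19 − (-21.5) = 2.5 dB over threshold.
Input overshoot = R × output overshoot = 20 dB → input = -21.5 + 20 = -1.5 dB.

-1.5 dB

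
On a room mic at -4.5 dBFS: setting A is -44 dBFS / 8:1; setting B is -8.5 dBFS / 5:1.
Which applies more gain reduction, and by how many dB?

A, by 31.3625 dB

A: GR = 39.5 − 39.5/8 = 34.5625 dB.
B: GR = 4 − 4/5 = 3.2 dB.
A reduces 31.3625 dB more.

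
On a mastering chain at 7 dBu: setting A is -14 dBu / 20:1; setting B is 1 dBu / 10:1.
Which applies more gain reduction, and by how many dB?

A: overshoot 21 dB → output overshoot 1.05 dB → GR 19.95 dB.
B: overshoot 6 dB → output overshoot 0.6 dB → GR 5.4 dB.
A applies 14.55 dB more gain reduction.

A, by 14.55 dB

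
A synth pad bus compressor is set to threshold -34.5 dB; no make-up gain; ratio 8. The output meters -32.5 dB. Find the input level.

-18.5 dB

That's 2 dB above the -34.5 dB threshold.
Undo the ratio: input overshoot = 2 × 8 = 16 dB, giving input = -18.5 dB.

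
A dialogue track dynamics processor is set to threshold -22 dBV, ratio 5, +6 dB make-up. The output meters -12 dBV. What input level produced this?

Before make-up, the level was -12 − 6 = -18 dBV.
That's 4 dB above the -22 dBV threshold.
Undo the ratio: input overshoot = 4 × 5 = 20 dB, giving input = -2 dBV.

-2 dBV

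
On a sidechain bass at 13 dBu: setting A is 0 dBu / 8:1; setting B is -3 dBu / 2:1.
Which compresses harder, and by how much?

A, by 3.375 dB

A: GR = 13 − 13/8 = 11.375 dB.
B: GR = 16 − 16/2 = 8 dB.
A applies 3.375 dB more gain reduction.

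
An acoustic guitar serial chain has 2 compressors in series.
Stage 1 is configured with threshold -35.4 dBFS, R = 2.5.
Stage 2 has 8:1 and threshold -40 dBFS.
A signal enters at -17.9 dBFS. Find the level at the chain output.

-38.55 dBFS

Stage 1: overshoot 17.5 dB → 17.5/2.5 = 7 dB → -28.4 dBFS.
Stage 2: overshoot 11.6 dB → 11.6/8 = 1.45 dB → -38.55 dBFS.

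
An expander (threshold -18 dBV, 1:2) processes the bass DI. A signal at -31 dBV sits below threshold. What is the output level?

Below threshold, a 1:2 expander applies gain = (2−1)×(T − x) of attenuation.
(2−1) × 13 = 13 dB, so output = -31 − 13 = -44 dBV.

-44 dBV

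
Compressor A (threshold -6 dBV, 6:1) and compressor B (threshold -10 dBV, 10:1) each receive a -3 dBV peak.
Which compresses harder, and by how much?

B, by 3.8 dB

A: 3 dB over, compressed to 0.5 dB over, so 2.5 dB of GR.
B: 7 dB over, compressed to 0.7 dB over, so 6.3 dB of GR.
Difference: 3.8 dB in favour of B.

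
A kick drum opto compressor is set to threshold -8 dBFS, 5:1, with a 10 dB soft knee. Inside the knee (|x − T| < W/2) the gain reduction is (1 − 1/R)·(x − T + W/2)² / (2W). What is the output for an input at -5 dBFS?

x − T + W/2 = -5 − (-8) + 5 = 8.
GR = (1 − 1/5) × 8² / 20 = 0.8 × 64 / 20 = 2.56 dB.
Output = -5 − 2.56 = -7.56 dBFS.

-7.56 dBFS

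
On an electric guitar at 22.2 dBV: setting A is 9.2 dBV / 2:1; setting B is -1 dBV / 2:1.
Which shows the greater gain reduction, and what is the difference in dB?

A: 13 dB over, compressed to 6.5 dB over, so 6.5 dB of GR.
B: 23.2 dB over, compressed to 11.6 dB over, so 11.6 dB of GR.
B reduces 5.1 dB more.

B, by 5.1 dB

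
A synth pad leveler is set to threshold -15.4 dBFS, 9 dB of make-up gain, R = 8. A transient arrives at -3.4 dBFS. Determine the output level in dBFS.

Overshoot: -3.4 − (-15.4) = 12 dB.
The 12 dB excess becomes 1.5 dB after 8:1 reduction.
So the level is -15.4 + 1.5 = -13.9 dBFS; make-up adds 9 dB, giving -4.9 dBFS.

-4.9 dBFS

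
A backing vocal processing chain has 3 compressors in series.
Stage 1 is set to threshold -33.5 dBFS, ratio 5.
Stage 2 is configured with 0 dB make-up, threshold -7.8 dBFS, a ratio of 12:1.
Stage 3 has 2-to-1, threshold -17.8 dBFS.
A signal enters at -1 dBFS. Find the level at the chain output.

-27 dBFS

Stage 1: overshoot 32.5 dB → 32.5/5 = 6.5 dB → -27 dBFS.
Stage 2: -27 dBFS is at or below the -7.8 dBFS threshold — no compression; output -27 dBFS.
Stage 3: below threshold (-27 ≤ -17.8); passes unchanged; output -27 dBFS.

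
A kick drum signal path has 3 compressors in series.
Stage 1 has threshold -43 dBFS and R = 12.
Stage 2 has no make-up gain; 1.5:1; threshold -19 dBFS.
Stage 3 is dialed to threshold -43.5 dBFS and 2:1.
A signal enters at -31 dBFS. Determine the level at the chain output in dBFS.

Stage 1: 12 dB above -43 dBFS, reduced 12:1 to 1 dB above → -42 dBFS.
Stage 2: -42 dBFS is at or below the -19 dBFS threshold — no compression; output -42 dBFS.
Stage 3: overshoot 1.5 dB → 1.5/2 = 0.75 dB → -42.75 dBFS.

-42.75 dBFS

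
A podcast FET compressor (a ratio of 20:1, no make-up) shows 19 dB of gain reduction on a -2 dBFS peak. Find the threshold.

Gain reduction = -2 − (-21) = 19 dB; output overshoot = GR / (R − 1) = 19 / 19 = 1 dB.
Threshold = output − output overshoot = -21 − 1 = -22 dBFS.

-22 dBFS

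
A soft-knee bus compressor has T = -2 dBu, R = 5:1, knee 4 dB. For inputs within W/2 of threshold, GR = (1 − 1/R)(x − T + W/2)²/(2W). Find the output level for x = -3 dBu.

-3.1 dBu

x − T + W/2 = -3 − (-2) + 2 = 1.
GR = (1 − 1/5) × 1² / 8 = 0.8 × 1 / 8 = 0.1 dB.
Output = -3 − 0.1 = -3.1 dBu.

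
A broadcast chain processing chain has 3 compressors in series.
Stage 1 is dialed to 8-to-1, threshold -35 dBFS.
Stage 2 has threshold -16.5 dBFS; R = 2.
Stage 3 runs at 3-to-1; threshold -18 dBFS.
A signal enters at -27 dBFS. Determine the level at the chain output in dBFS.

-34 dBFS

Stage 1: -27 dBFS is 8 dB over -35 dBFS; at 8:1 that becomes 1 dB over, giving -34 dBFS.
Stage 2: -34 dBFS is at or below the -16.5 dBFS threshold — no compression; output -34 dBFS.
Stage 3: below threshold (-34 ≤ -18); passes unchanged; output -34 dBFS.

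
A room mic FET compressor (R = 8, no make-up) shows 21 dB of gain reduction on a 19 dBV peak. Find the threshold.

-5 dBV

Input is 24 dB above T (since output overshoot × R = input overshoot: (-2 − T)·8 = 19 − T gives T = -5 dBV).
Check: -5 + (19 − (-5))/8 = -5 + 3 = -2 dBV. ✓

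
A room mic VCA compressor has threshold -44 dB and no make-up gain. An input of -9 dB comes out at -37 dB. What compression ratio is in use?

Input overshoot = -9 − (-44) = 35 dB; output overshoot = -37 − (-44) = 7 dB.
Ratio = 35 / 7 = 5.

5:1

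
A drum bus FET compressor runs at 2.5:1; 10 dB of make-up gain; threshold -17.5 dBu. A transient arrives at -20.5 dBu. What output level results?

-10.5 dBu

-20.5 dBu is 3 dB below the -17.5 dBu threshold, so no gain reduction is applied.
Make-up gain adds 10 dB: -20.5 + 10 = -10.5 dBu.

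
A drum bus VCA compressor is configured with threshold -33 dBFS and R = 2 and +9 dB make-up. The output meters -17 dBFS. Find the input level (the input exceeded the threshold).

-19 dBFS

Remove make-up: -17 − 9 = -26 dBFS.
That's 7 dB above the -33 dBFS threshold.
Before 2:1 compression the overshoot was 7 × 2 = 14 dB, so input = -33 + 14 = -19 dBFS.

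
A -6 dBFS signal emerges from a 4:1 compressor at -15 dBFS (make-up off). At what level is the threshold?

Let T be the threshold. Output overshoot = (input overshoot)/R, so -15 − T = (-6 − T)/4.
4·(-15 − T) = -6 − T → 3·T = -60 − (-6) = -54.
T = -54/3 = -18 dBFS.

-18 dBFS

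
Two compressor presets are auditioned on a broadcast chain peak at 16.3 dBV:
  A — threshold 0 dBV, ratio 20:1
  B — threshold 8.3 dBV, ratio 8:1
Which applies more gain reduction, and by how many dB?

A, by 8.485 dB

A: GR = 16.3 − 16.3/20 = 15.485 dB.
B: GR = 8 − 8/8 = 7 dB.
A reduces 8.485 dB more.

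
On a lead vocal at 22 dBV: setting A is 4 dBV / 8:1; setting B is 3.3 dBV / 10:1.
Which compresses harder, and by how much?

A: 18 dB over, compressed to 2.25 dB over, so 15.75 dB of GR.
B: 18.7 dB over, compressed to 1.87 dB over, so 16.83 dB of GR.
Difference: 1.08 dB in favour of B.

B, by 1.08 dB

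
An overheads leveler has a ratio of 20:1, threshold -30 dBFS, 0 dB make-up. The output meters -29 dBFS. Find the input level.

-10 dBFS

That's 1 dB above the -30 dBFS threshold.
Undo the ratio: input overshoot = 1 × 20 = 20 dB, giving input = -10 dBFS.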